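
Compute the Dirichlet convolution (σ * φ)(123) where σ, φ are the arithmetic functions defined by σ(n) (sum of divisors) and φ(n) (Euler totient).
(σ * φ)(123) = 492

Divisors of 123: [1, 3, 41, 123]. For each d | 123:
  d = 1: σ(1) · φ(123/1) = 1 · 80 = 80
  d = 3: σ(3) · φ(123/3) = 4 · 40 = 160
  d = 41: σ(41) · φ(123/41) = 42 · 2 = 84
  d = 123: σ(123) · φ(123/123) = 168 · 1 = 168
Summing: (σ * φ)(123) = 80 + 160 + 84 + 168 = 492.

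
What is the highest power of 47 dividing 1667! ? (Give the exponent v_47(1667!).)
v_47(1667!) = 35

Legendre's formula: v_p(n!) = Σ_{k ≥ 1} ⌊n / p^k⌋. For p = 47, n = 1667, the terms are:
  ⌊1667/47^1⌋ = ⌊1667/47⌋ = 35
(the next term ⌊1667/47^2⌋ = 0, terminating the sum). Summing: v_47(1667!) = 35 = 35.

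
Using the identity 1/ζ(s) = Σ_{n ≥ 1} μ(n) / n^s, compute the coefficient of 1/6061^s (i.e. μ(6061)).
μ(6061) = -1

Factor n = 6061 = 11 · 19 · 29. μ(n) = 0 if any exponent ≥ 2 (not squarefree); otherwise μ(n) = (−1)^{ω(n)} where ω(n) is the number of distinct prime factors. Applying: μ(6061) = -1.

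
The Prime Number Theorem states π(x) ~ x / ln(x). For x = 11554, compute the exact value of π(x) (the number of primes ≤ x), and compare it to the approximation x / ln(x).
π(11554) = 1392;  x/ln(x) ≈ 1235.09;  relative error ≈ 11.27%.

Directly count primes up to 11554: π(11554) = 1392. The PNT approximation gives 11554/ln(11554) ≈ 11554/9.35479 ≈ 1235.09. Relative error (π(x) − x/ln(x)) / π(x) ≈ 11.27%; the approximation is known to undercount slightly (Li(x) is a better estimate).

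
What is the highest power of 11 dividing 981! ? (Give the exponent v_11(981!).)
v_11(981!) = 97

Legendre's formula: v_p(n!) = Σ_{k ≥ 1} ⌊n / p^k⌋. For p = 11, n = 981, the terms are:
  ⌊981/11^1⌋ = ⌊981/11⌋ = 89
  ⌊981/11^2⌋ = ⌊981/121⌋ = 8
(the next term ⌊981/11^3⌋ = 0, terminating the sum). Summing: v_11(981!) = 89 + 8 = 97.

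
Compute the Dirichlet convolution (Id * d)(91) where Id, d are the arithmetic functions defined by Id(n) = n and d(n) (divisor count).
(Id * d)(91) = 135

Divisors of 91: [1, 7, 13, 91]. For each d | 91:
  d = 1: Id(1) · d(91/1) = 1 · 4 = 4
  d = 7: Id(7) · d(91/7) = 7 · 2 = 14
  d = 13: Id(13) · d(91/13) = 13 · 2 = 26
  d = 91: Id(91) · d(91/91) = 91 · 1 = 91
Summing: (Id * d)(91) = 4 + 14 + 26 + 91 = 135.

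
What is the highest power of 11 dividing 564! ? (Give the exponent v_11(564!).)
v_11(564!) = 55

Legendre's formula: v_p(n!) = Σ_{k ≥ 1} ⌊n / p^k⌋. For p = 11, n = 564, the terms are:
  ⌊564/11^1⌋ = ⌊564/11⌋ = 51
  ⌊564/11^2⌋ = ⌊564/121⌋ = 4
(the next term ⌊564/11^3⌋ = 0, terminating the sum). Summing: v_11(564!) = 51 + 4 = 55.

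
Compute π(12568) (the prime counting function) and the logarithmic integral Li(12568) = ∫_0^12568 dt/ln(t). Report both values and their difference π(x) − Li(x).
π(12568) = 1500;  Li(12568) ≈ 1521.42;  π(x) − Li(x) ≈ -21.42.

Direct count of primes ≤ 12568 gives π(12568) = 1500. Numerical evaluation of the logarithmic integral gives Li(12568) ≈ 1521.42. The difference π(x) − Li(x) ≈ -21.42 is typically negative for small/moderate x (Li(x) overestimates), though Littlewood's theorem shows this sign changes infinitely often.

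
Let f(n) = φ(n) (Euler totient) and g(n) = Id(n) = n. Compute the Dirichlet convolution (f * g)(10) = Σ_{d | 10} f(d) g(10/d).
(φ * Id)(10) = 27

Divisors of 10: [1, 2, 5, 10]. For each d | 10:
  d = 1: φ(1) · Id(10/1) = 1 · 10 = 10
  d = 2: φ(2) · Id(10/2) = 1 · 5 = 5
  d = 5: φ(5) · Id(10/5) = 4 · 2 = 8
  d = 10: φ(10) · Id(10/10) = 4 · 1 = 4
Summing: (φ * Id)(10) = 10 + 5 + 8 + 4 = 27.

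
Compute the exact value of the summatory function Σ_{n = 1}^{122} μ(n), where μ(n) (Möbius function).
Σ_{n ≤ 122} μ(n) = -2

Compute μ(n) for each 1 ≤ n ≤ 122: μ(1) = 1, μ(2) = -1, μ(3) = -1, μ(4) = 0, μ(5) = -1, μ(6) = 1, μ(7) = -1, μ(8) = 0, μ(9) = 0, μ(10) = 1, μ(11) = -1, μ(12) = 0, μ(13) = -1, μ(14) = 1, μ(15) = 1, μ(16) = 0, μ(17) = -1, μ(18) = 0, μ(19) = -1, μ(20) = 0, μ(21) = 1, μ(22) = 1, μ(23) = -1, μ(24) = 0, μ(25) = 0, μ(26) = 1, μ(27) = 0, μ(28) = 0, μ(29) = -1, μ(30) = -1, μ(31) = -1, μ(32) = 0, μ(33) = 1, μ(34) = 1, μ(35) = 1, μ(36) = 0, μ(37) = -1, μ(38) = 1, μ(39) = 1, μ(40) = 0, μ(41) = -1, μ(42) = -1, μ(43) = -1, μ(44) = 0, μ(45) = 0, μ(46) = 1, μ(47) = -1, μ(48) = 0, μ(49) = 0, μ(50) = 0, μ(51) = 1, μ(52) = 0, μ(53) = -1, μ(54) = 0, μ(55) = 1, μ(56) = 0, μ(57) = 1, μ(58) = 1, μ(59) = -1, μ(60) = 0, μ(61) = -1, μ(62) = 1, μ(63) = 0, μ(64) = 0, μ(65) = 1, μ(66) = -1, μ(67) = -1, μ(68) = 0, μ(69) = 1, μ(70) = -1, μ(71) = -1, μ(72) = 0, μ(73) = -1, μ(74) = 1, μ(75) = 0, μ(76) = 0, μ(77) = 1, μ(78) = -1, μ(79) = -1, μ(80) = 0, μ(81) = 0, μ(82) = 1, μ(83) = -1, μ(84) = 0, μ(85) = 1, μ(86) = 1, μ(87) = 1, μ(88) = 0, μ(89) = -1, μ(90) = 0, μ(91) = 1, μ(92) = 0, μ(93) = 1, μ(94) = 1, μ(95) = 1, μ(96) = 0, μ(97) = -1, μ(98) = 0, μ(99) = 0, μ(100) = 0, μ(101) = -1, μ(102) = -1, μ(103) = -1, μ(104) = 0, μ(105) = -1, μ(106) = 1, μ(107) = -1, μ(108) = 0, μ(109) = -1, μ(110) = -1, μ(111) = 1, μ(112) = 0, μ(113) = -1, μ(114) = -1, μ(115) = 1, μ(116) = 0, μ(117) = 0, μ(118) = 1, μ(119) = 1, μ(120) = 0, μ(121) = 0, μ(122) = 1. Summing all 122 values: -2. (Mertens function M(x) = Σ_{n ≤ x} μ(n); on average M(x) should be small (PNT ⟺ M(x) = o(x)).)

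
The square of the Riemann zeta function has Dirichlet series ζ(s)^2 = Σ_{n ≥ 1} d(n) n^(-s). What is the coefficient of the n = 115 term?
d(115) = 4

ζ(s)^2 = (Σ 1/m^s)(Σ 1/k^s). The coefficient of 1/n^s in the product is the number of ordered pairs (m, k) with mk = n, which equals d(n). For n = 115, divisors are [1, 5, 23, 115], so d(115) = 4.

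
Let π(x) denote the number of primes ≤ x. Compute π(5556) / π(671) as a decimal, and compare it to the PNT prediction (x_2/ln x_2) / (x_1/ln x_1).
π(5556)/π(671) = 732/121 ≈ 6.0496;  PNT prediction ≈ 6.2503.

π(671) = 121 and π(5556) = 732, so π(5556)/π(671) ≈ 6.0496. The PNT-predicted ratio is (5556/ln(5556)) / (671/ln(671)) ≈ 6.2503. The two agree to within a few percent, as expected.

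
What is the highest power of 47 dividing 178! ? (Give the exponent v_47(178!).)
v_47(178!) = 3

Legendre's formula: v_p(n!) = Σ_{k ≥ 1} ⌊n / p^k⌋. For p = 47, n = 178, the terms are:
  ⌊178/47^1⌋ = ⌊178/47⌋ = 3
(the next term ⌊178/47^2⌋ = 0, terminating the sum). Summing: v_47(178!) = 3 = 3.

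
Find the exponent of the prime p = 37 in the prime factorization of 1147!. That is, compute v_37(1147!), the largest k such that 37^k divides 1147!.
v_37(1147!) = 31

Legendre's formula: v_p(n!) = Σ_{k ≥ 1} ⌊n / p^k⌋. For p = 37, n = 1147, the terms are:
  ⌊1147/37^1⌋ = ⌊1147/37⌋ = 31
(the next term ⌊1147/37^2⌋ = 0, terminating the sum). Summing: v_37(1147!) = 31 = 31.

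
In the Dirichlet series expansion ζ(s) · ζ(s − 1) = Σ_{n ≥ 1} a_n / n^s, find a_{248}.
σ(248) = 480

In the product (Σ m^0/m^s)(Σ k / k^s) = Σ (Σ_{d | n} d) / n^s, the coefficient of 1/n^s is σ(n) = Σ_{d | n} d. For n = 248, divisors are [1, 2, 4, 8, 31, 62, 124, 248]; summing: σ(248) = 480.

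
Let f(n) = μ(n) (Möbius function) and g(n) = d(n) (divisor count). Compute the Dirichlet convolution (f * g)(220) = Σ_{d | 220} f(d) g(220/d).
(μ * d)(220) = 1

Divisors of 220: [1, 2, 4, 5, 10, 11, 20, 22, 44, 55, 110, 220]. For each d | 220:
  d = 1: μ(1) · d(220/1) = 1 · 12 = 12
  d = 2: μ(2) · d(220/2) = -1 · 8 = -8
  d = 4: μ(4) · d(220/4) = 0 · 4 = 0
  d = 5: μ(5) · d(220/5) = -1 · 6 = -6
  d = 10: μ(10) · d(220/10) = 1 · 4 = 4
  d = 11: μ(11) · d(220/11) = -1 · 6 = -6
  d = 20: μ(20) · d(220/20) = 0 · 2 = 0
  d = 22: μ(22) · d(220/22) = 1 · 4 = 4
  d = 44: μ(44) · d(220/44) = 0 · 2 = 0
  d = 55: μ(55) · d(220/55) = 1 · 3 = 3
  d = 110: μ(110) · d(220/110) = -1 · 2 = -2
  d = 220: μ(220) · d(220/220) = 0 · 1 = 0
Summing: (μ * d)(220) = 12 + -8 + 0 + -6 + 4 + -6 + 0 + 4 + 0 + 3 + -2 + 0 = 1.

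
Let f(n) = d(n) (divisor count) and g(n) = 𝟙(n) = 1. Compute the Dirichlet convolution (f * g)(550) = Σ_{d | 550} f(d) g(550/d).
(d * 𝟙)(550) = 54

Divisors of 550: [1, 2, 5, 10, 11, 22, 25, 50, 55, 110, 275, 550]. For each d | 550:
  d = 1: d(1) · 𝟙(550/1) = 1 · 1 = 1
  d = 2: d(2) · 𝟙(550/2) = 2 · 1 = 2
  d = 5: d(5) · 𝟙(550/5) = 2 · 1 = 2
  d = 10: d(10) · 𝟙(550/10) = 4 · 1 = 4
  d = 11: d(11) · 𝟙(550/11) = 2 · 1 = 2
  d = 22: d(22) · 𝟙(550/22) = 4 · 1 = 4
  d = 25: d(25) · 𝟙(550/25) = 3 · 1 = 3
  d = 50: d(50) · 𝟙(550/50) = 6 · 1 = 6
  d = 55: d(55) · 𝟙(550/55) = 4 · 1 = 4
  d = 110: d(110) · 𝟙(550/110) = 8 · 1 = 8
  d = 275: d(275) · 𝟙(550/275) = 6 · 1 = 6
  d = 550: d(550) · 𝟙(550/550) = 12 · 1 = 12
Summing: (d * 𝟙)(550) = 1 + 2 + 2 + 4 + 2 + 4 + 3 + 6 + 4 + 8 + 6 + 12 = 54.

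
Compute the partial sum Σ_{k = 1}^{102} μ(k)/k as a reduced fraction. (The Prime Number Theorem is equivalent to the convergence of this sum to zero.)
Σ μ(k)/k = 2660830183286759736179348593747906673/232862364358497360900063316880507363070

Values of μ(k) for 1 ≤ k ≤ 102: μ(1) = 1, μ(2) = -1, μ(3) = -1, μ(5) = -1, μ(6) = 1, μ(7) = -1, μ(10) = 1, μ(11) = -1, μ(13) = -1, μ(14) = 1, μ(15) = 1, μ(17) = -1, μ(19) = -1, μ(21) = 1, μ(22) = 1, μ(23) = -1, μ(26) = 1, μ(29) = -1, μ(30) = -1, μ(31) = -1, μ(33) = 1, μ(34) = 1, μ(35) = 1, μ(37) = -1, μ(38) = 1, μ(39) = 1, μ(41) = -1, μ(42) = -1, μ(43) = -1, μ(46) = 1, μ(47) = -1, μ(51) = 1, μ(53) = -1, μ(55) = 1, μ(57) = 1, μ(58) = 1, μ(59) = -1, μ(61) = -1, μ(62) = 1, μ(65) = 1, μ(66) = -1, μ(67) = -1, μ(69) = 1, μ(70) = -1, μ(71) = -1, μ(73) = -1, μ(74) = 1, μ(77) = 1, μ(78) = -1, μ(79) = -1, μ(82) = 1, μ(83) = -1, μ(85) = 1, μ(86) = 1, μ(87) = 1, μ(89) = -1, μ(91) = 1, μ(93) = 1, μ(94) = 1, μ(95) = 1, μ(97) = -1, μ(101) = -1, μ(102) = -1, with μ = 0 on non-squarefree integers. Summing μ(k)/k for k where μ(k) ≠ 0 gives 2660830183286759736179348593747906673/232862364358497360900063316880507363070 ≈ 0.0114. (PNT ⟺ this sum → 0 as n → ∞.)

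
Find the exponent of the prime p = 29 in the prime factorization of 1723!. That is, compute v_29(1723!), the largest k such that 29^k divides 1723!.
v_29(1723!) = 61

Legendre's formula: v_p(n!) = Σ_{k ≥ 1} ⌊n / p^k⌋. For p = 29, n = 1723, the terms are:
  ⌊1723/29^1⌋ = ⌊1723/29⌋ = 59
  ⌊1723/29^2⌋ = ⌊1723/841⌋ = 2
(the next term ⌊1723/29^3⌋ = 0, terminating the sum). Summing: v_29(1723!) = 59 + 2 = 61.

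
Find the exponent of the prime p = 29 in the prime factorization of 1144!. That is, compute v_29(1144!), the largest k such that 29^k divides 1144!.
v_29(1144!) = 40

Legendre's formula: v_p(n!) = Σ_{k ≥ 1} ⌊n / p^k⌋. For p = 29, n = 1144, the terms are:
  ⌊1144/29^1⌋ = ⌊1144/29⌋ = 39
  ⌊1144/29^2⌋ = ⌊1144/841⌋ = 1
(the next term ⌊1144/29^3⌋ = 0, terminating the sum). Summing: v_29(1144!) = 39 + 1 = 40.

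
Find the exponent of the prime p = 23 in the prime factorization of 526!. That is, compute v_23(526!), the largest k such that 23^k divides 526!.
v_23(526!) = 22

Legendre's formula: v_p(n!) = Σ_{k ≥ 1} ⌊n / p^k⌋. For p = 23, n = 526, the terms are:
  ⌊526/23^1⌋ = ⌊526/23⌋ = 22
(the next term ⌊526/23^2⌋ = 0, terminating the sum). Summing: v_23(526!) = 22 = 22.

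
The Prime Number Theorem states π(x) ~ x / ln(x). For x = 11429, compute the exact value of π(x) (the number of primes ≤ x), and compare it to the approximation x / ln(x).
π(11429) = 1378;  x/ln(x) ≈ 1223.15;  relative error ≈ 11.24%.

Directly count primes up to 11429: π(11429) = 1378. The PNT approximation gives 11429/ln(11429) ≈ 11429/9.34391 ≈ 1223.15. Relative error (π(x) − x/ln(x)) / π(x) ≈ 11.24%; the approximation is known to undercount slightly (Li(x) is a better estimate).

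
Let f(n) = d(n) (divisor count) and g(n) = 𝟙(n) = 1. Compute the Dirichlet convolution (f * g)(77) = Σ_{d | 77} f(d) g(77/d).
(d * 𝟙)(77) = 9

Divisors of 77: [1, 7, 11, 77]. For each d | 77:
  d = 1: d(1) · 𝟙(77/1) = 1 · 1 = 1
  d = 7: d(7) · 𝟙(77/7) = 2 · 1 = 2
  d = 11: d(11) · 𝟙(77/11) = 2 · 1 = 2
  d = 77: d(77) · 𝟙(77/77) = 4 · 1 = 4
Summing: (d * 𝟙)(77) = 1 + 2 + 2 + 4 = 9.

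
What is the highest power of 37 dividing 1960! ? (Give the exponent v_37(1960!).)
v_37(1960!) = 53

Legendre's formula: v_p(n!) = Σ_{k ≥ 1} ⌊n / p^k⌋. For p = 37, n = 1960, the terms are:
  ⌊1960/37^1⌋ = ⌊1960/37⌋ = 52
  ⌊1960/37^2⌋ = ⌊1960/1369⌋ = 1
(the next term ⌊1960/37^3⌋ = 0, terminating the sum). Summing: v_37(1960!) = 52 + 1 = 53.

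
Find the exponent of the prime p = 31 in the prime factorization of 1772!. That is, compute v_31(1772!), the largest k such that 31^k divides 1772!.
v_31(1772!) = 58

Legendre's formula: v_p(n!) = Σ_{k ≥ 1} ⌊n / p^k⌋. For p = 31, n = 1772, the terms are:
  ⌊1772/31^1⌋ = ⌊1772/31⌋ = 57
  ⌊1772/31^2⌋ = ⌊1772/961⌋ = 1
(the next term ⌊1772/31^3⌋ = 0, terminating the sum). Summing: v_31(1772!) = 57 + 1 = 58.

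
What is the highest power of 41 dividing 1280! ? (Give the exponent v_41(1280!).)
v_41(1280!) = 31

Legendre's formula: v_p(n!) = Σ_{k ≥ 1} ⌊n / p^k⌋. For p = 41, n = 1280, the terms are:
  ⌊1280/41^1⌋ = ⌊1280/41⌋ = 31
(the next term ⌊1280/41^2⌋ = 0, terminating the sum). Summing: v_41(1280!) = 31 = 31.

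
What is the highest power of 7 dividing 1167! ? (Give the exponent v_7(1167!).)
v_7(1167!) = 192

Legendre's formula: v_p(n!) = Σ_{k ≥ 1} ⌊n / p^k⌋. For p = 7, n = 1167, the terms are:
  ⌊1167/7^1⌋ = ⌊1167/7⌋ = 166
  ⌊1167/7^2⌋ = ⌊1167/49⌋ = 23
  ⌊1167/7^3⌋ = ⌊1167/343⌋ = 3
(the next term ⌊1167/7^4⌋ = 0, terminating the sum). Summing: v_7(1167!) = 166 + 23 + 3 = 192.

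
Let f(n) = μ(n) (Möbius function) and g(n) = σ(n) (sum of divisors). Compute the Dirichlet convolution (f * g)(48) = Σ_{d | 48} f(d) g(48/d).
(μ * σ)(48) = 48

Divisors of 48: [1, 2, 3, 4, 6, 8, 12, 16, 24, 48]. For each d | 48:
  d = 1: μ(1) · σ(48/1) = 1 · 124 = 124
  d = 2: μ(2) · σ(48/2) = -1 · 60 = -60
  d = 3: μ(3) · σ(48/3) = -1 · 31 = -31
  d = 4: μ(4) · σ(48/4) = 0 · 28 = 0
  d = 6: μ(6) · σ(48/6) = 1 · 15 = 15
  d = 8: μ(8) · σ(48/8) = 0 · 12 = 0
  d = 12: μ(12) · σ(48/12) = 0 · 7 = 0
  d = 16: μ(16) · σ(48/16) = 0 · 4 = 0
  d = 24: μ(24) · σ(48/24) = 0 · 3 = 0
  d = 48: μ(48) · σ(48/48) = 0 · 1 = 0
Summing: (μ * σ)(48) = 124 + -60 + -31 + 0 + 15 + 0 + 0 + 0 + 0 + 0 = 48.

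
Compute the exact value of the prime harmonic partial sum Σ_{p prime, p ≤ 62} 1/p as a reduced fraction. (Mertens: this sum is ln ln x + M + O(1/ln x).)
Σ 1/p = 201015517717077830328949/117288381359406970983270

π(62) = 18, so the primes ≤ 62 are [2, 3, 5, 7, 11, 13, 17, 19, 23, 29, 31, 37, 41, 43, 47, 53, 59, 61]. Summing 1/p over these primes: 201015517717077830328949/117288381359406970983270 ≈ 1.7139. Mertens estimate ln ln(62) + 0.2615 ≈ 1.6791.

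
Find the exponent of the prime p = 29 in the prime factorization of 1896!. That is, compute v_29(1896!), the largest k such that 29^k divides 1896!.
v_29(1896!) = 67

Legendre's formula: v_p(n!) = Σ_{k ≥ 1} ⌊n / p^k⌋. For p = 29, n = 1896, the terms are:
  ⌊1896/29^1⌋ = ⌊1896/29⌋ = 65
  ⌊1896/29^2⌋ = ⌊1896/841⌋ = 2
(the next term ⌊1896/29^3⌋ = 0, terminating the sum). Summing: v_29(1896!) = 65 + 2 = 67.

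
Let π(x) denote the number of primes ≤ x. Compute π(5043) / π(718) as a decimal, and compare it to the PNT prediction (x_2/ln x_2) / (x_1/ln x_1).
π(5043)/π(718) = 675/127 ≈ 5.3150;  PNT prediction ≈ 5.4178.

π(718) = 127 and π(5043) = 675, so π(5043)/π(718) ≈ 5.3150. The PNT-predicted ratio is (5043/ln(5043)) / (718/ln(718)) ≈ 5.4178. The two agree to within a few percent, as expected.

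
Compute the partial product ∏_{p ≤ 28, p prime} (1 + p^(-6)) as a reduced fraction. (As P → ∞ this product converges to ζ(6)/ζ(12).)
∏ = 1528148900144746288585670319214284020/1502467574555591484127420211226932553

The primes p ≤ 28 are [2, 3, 5, 7, 11, 13, 17, 19, 23]. For each, (1 + 1/p^6) = (p^6 + 1)/p^6. Multiplying these fractions over p ∈ [2, 3, 5, 7, 11, 13, 17, 19, 23] gives 1528148900144746288585670319214284020/1502467574555591484127420211226932553. (In the limit P → ∞ this tends to ζ(6)/ζ(12).)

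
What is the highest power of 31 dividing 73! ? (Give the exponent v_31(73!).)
v_31(73!) = 2

Legendre's formula: v_p(n!) = Σ_{k ≥ 1} ⌊n / p^k⌋. For p = 31, n = 73, the terms are:
  ⌊73/31^1⌋ = ⌊73/31⌋ = 2
(the next term ⌊73/31^2⌋ = 0, terminating the sum). Summing: v_31(73!) = 2 = 2.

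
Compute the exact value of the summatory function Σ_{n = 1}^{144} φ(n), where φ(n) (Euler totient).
Σ_{n ≤ 144} φ(n) = 6330

Compute φ(n) for each 1 ≤ n ≤ 144: φ(1) = 1, φ(2) = 1, φ(3) = 2, φ(4) = 2, φ(5) = 4, φ(6) = 2, φ(7) = 6, φ(8) = 4, φ(9) = 6, φ(10) = 4, φ(11) = 10, φ(12) = 4, φ(13) = 12, φ(14) = 6, φ(15) = 8, φ(16) = 8, φ(17) = 16, φ(18) = 6, φ(19) = 18, φ(20) = 8, φ(21) = 12, φ(22) = 10, φ(23) = 22, φ(24) = 8, φ(25) = 20, φ(26) = 12, φ(27) = 18, φ(28) = 12, φ(29) = 28, φ(30) = 8, φ(31) = 30, φ(32) = 16, φ(33) = 20, φ(34) = 16, φ(35) = 24, φ(36) = 12, φ(37) = 36, φ(38) = 18, φ(39) = 24, φ(40) = 16, φ(41) = 40, φ(42) = 12, φ(43) = 42, φ(44) = 20, φ(45) = 24, φ(46) = 22, φ(47) = 46, φ(48) = 16, φ(49) = 42, φ(50) = 20, φ(51) = 32, φ(52) = 24, φ(53) = 52, φ(54) = 18, φ(55) = 40, φ(56) = 24, φ(57) = 36, φ(58) = 28, φ(59) = 58, φ(60) = 16, φ(61) = 60, φ(62) = 30, φ(63) = 36, φ(64) = 32, φ(65) = 48, φ(66) = 20, φ(67) = 66, φ(68) = 32, φ(69) = 44, φ(70) = 24, φ(71) = 70, φ(72) = 24, φ(73) = 72, φ(74) = 36, φ(75) = 40, φ(76) = 36, φ(77) = 60, φ(78) = 24, φ(79) = 78, φ(80) = 32, φ(81) = 54, φ(82) = 40, φ(83) = 82, φ(84) = 24, φ(85) = 64, φ(86) = 42, φ(87) = 56, φ(88) = 40, φ(89) = 88, φ(90) = 24, φ(91) = 72, φ(92) = 44, φ(93) = 60, φ(94) = 46, φ(95) = 72, φ(96) = 32, φ(97) = 96, φ(98) = 42, φ(99) = 60, φ(100) = 40, φ(101) = 100, φ(102) = 32, φ(103) = 102, φ(104) = 48, φ(105) = 48, φ(106) = 52, φ(107) = 106, φ(108) = 36, φ(109) = 108, φ(110) = 40, φ(111) = 72, φ(112) = 48, φ(113) = 112, φ(114) = 36, φ(115) = 88, φ(116) = 56, φ(117) = 72, φ(118) = 58, φ(119) = 96, φ(120) = 32, φ(121) = 110, φ(122) = 60, φ(123) = 80, φ(124) = 60, φ(125) = 100, φ(126) = 36, φ(127) = 126, φ(128) = 64, φ(129) = 84, φ(130) = 48, φ(131) = 130, φ(132) = 40, φ(133) = 108, φ(134) = 66, φ(135) = 72, φ(136) = 64, φ(137) = 136, φ(138) = 44, φ(139) = 138, φ(140) = 48, φ(141) = 92, φ(142) = 70, φ(143) = 120, φ(144) = 48. Summing all 144 values: 6330. (Average order: Σ_{n ≤ x} φ(n) ~ (3/π²) x². For x = 144, (3/π²)·144² ≈ 6302.99.)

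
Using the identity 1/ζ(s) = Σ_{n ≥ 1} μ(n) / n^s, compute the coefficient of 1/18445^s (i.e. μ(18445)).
μ(18445) = 1

Factor n = 18445 = 5 · 7 · 17 · 31. μ(n) = 0 if any exponent ≥ 2 (not squarefree); otherwise μ(n) = (−1)^{ω(n)} where ω(n) is the number of distinct prime factors. Applying: μ(18445) = 1.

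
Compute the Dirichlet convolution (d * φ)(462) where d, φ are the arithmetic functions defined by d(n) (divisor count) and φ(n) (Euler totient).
(d * φ)(462) = 1152

Divisors of 462: [1, 2, 3, 6, 7, 11, 14, 21, 22, 33, 42, 66, 77, 154, 231, 462]. For each d | 462:
  d = 1: d(1) · φ(462/1) = 1 · 120 = 120
  d = 2: d(2) · φ(462/2) = 2 · 120 = 240
  d = 3: d(3) · φ(462/3) = 2 · 60 = 120
  d = 6: d(6) · φ(462/6) = 4 · 60 = 240
  d = 7: d(7) · φ(462/7) = 2 · 20 = 40
  d = 11: d(11) · φ(462/11) = 2 · 12 = 24
  d = 14: d(14) · φ(462/14) = 4 · 20 = 80
  d = 21: d(21) · φ(462/21) = 4 · 10 = 40
  d = 22: d(22) · φ(462/22) = 4 · 12 = 48
  d = 33: d(33) · φ(462/33) = 4 · 6 = 24
  d = 42: d(42) · φ(462/42) = 8 · 10 = 80
  d = 66: d(66) · φ(462/66) = 8 · 6 = 48
  d = 77: d(77) · φ(462/77) = 4 · 2 = 8
  d = 154: d(154) · φ(462/154) = 8 · 2 = 16
  d = 231: d(231) · φ(462/231) = 8 · 1 = 8
  d = 462: d(462) · φ(462/462) = 16 · 1 = 16
Summing: (d * φ)(462) = 120 + 240 + 120 + 240 + 40 + 24 + 80 + 40 + 48 + 24 + 80 + 48 + 8 + 16 + 8 + 16 = 1152.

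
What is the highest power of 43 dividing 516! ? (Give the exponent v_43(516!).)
v_43(516!) = 12

Legendre's formula: v_p(n!) = Σ_{k ≥ 1} ⌊n / p^k⌋. For p = 43, n = 516, the terms are:
  ⌊516/43^1⌋ = ⌊516/43⌋ = 12
(the next term ⌊516/43^2⌋ = 0, terminating the sum). Summing: v_43(516!) = 12 = 12.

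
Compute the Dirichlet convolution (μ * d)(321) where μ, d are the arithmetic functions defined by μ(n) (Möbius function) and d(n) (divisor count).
(μ * d)(321) = 1

Divisors of 321: [1, 3, 107, 321]. For each d | 321:
  d = 1: μ(1) · d(321/1) = 1 · 4 = 4
  d = 3: μ(3) · d(321/3) = -1 · 2 = -2
  d = 107: μ(107) · d(321/107) = -1 · 2 = -2
  d = 321: μ(321) · d(321/321) = 1 · 1 = 1
Summing: (μ * d)(321) = 4 + -2 + -2 + 1 = 1.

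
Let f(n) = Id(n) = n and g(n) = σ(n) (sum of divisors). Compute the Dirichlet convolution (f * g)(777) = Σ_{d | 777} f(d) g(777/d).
(Id * σ)(777) = 7875

Divisors of 777: [1, 3, 7, 21, 37, 111, 259, 777]. For each d | 777:
  d = 1: Id(1) · σ(777/1) = 1 · 1216 = 1216
  d = 3: Id(3) · σ(777/3) = 3 · 304 = 912
  d = 7: Id(7) · σ(777/7) = 7 · 152 = 1064
  d = 21: Id(21) · σ(777/21) = 21 · 38 = 798
  d = 37: Id(37) · σ(777/37) = 37 · 32 = 1184
  d = 111: Id(111) · σ(777/111) = 111 · 8 = 888
  d = 259: Id(259) · σ(777/259) = 259 · 4 = 1036
  d = 777: Id(777) · σ(777/777) = 777 · 1 = 777
Summing: (Id * σ)(777) = 1216 + 912 + 1064 + 798 + 1184 + 888 + 1036 + 777 = 7875.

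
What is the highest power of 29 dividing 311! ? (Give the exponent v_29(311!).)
v_29(311!) = 10

Legendre's formula: v_p(n!) = Σ_{k ≥ 1} ⌊n / p^k⌋. For p = 29, n = 311, the terms are:
  ⌊311/29^1⌋ = ⌊311/29⌋ = 10
(the next term ⌊311/29^2⌋ = 0, terminating the sum). Summing: v_29(311!) = 10 = 10.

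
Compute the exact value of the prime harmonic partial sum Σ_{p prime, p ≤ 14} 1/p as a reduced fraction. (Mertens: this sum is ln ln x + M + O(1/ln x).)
Σ 1/p = 40361/30030

π(14) = 6, so the primes ≤ 14 are [2, 3, 5, 7, 11, 13]. Summing 1/p over these primes: 40361/30030 ≈ 1.3440. Mertens estimate ln ln(14) + 0.2615 ≈ 1.2319.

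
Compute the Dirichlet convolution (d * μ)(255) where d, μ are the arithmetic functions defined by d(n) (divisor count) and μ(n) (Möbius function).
(d * μ)(255) = 1

Divisors of 255: [1, 3, 5, 15, 17, 51, 85, 255]. For each d | 255:
  d = 1: d(1) · μ(255/1) = 1 · -1 = -1
  d = 3: d(3) · μ(255/3) = 2 · 1 = 2
  d = 5: d(5) · μ(255/5) = 2 · 1 = 2
  d = 15: d(15) · μ(255/15) = 4 · -1 = -4
  d = 17: d(17) · μ(255/17) = 2 · 1 = 2
  d = 51: d(51) · μ(255/51) = 4 · -1 = -4
  d = 85: d(85) · μ(255/85) = 4 · -1 = -4
  d = 255: d(255) · μ(255/255) = 8 · 1 = 8
Summing: (d * μ)(255) = -1 + 2 + 2 + -4 + 2 + -4 + -4 + 8 = 1.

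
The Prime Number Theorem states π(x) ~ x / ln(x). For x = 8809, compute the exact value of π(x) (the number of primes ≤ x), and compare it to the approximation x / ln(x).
π(8809) = 1097;  x/ln(x) ≈ 969.78;  relative error ≈ 11.60%.

Directly count primes up to 8809: π(8809) = 1097. The PNT approximation gives 8809/ln(8809) ≈ 8809/9.08353 ≈ 969.78. Relative error (π(x) − x/ln(x)) / π(x) ≈ 11.60%; the approximation is known to undercount slightly (Li(x) is a better estimate).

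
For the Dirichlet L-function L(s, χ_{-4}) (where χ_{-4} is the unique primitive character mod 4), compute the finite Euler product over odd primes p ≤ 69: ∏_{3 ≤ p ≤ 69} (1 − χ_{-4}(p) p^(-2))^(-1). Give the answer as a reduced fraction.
∏ = 186965264422467473784849459249589/204088016612535111254016000000000

The odd primes p ≤ 69 are [3, 5, 7, 11, 13, 17, 19, 23, 29, 31, 37, 41, 43, 47, 53, 59, 61, 67]. For each, χ(p) = 1 if p ≡ 1 mod 4, χ(p) = −1 if p ≡ 3 mod 4. Taking (1 − χ(p)/p^2)^(-1) = p^2/(p^2 − χ(p)): (1 − (-1)/3^2)^(-1) · (1 − (1)/5^2)^(-1) · (1 − (-1)/7^2)^(-1) · (1 − (-1)/11^2)^(-1) · (1 − (1)/13^2)^(-1) · (1 − (1)/17^2)^(-1) · (1 − (-1)/19^2)^(-1) · (1 − (-1)/23^2)^(-1) · (1 − (1)/29^2)^(-1) · (1 − (-1)/31^2)^(-1) · (1 − (1)/37^2)^(-1) · (1 − (1)/41^2)^(-1) · (1 − (-1)/43^2)^(-1) · (1 − (-1)/47^2)^(-1) · (1 − (1)/53^2)^(-1) · (1 − (-1)/59^2)^(-1) · (1 − (1)/61^2)^(-1) · (1 − (-1)/67^2)^(-1) = 186965264422467473784849459249589/204088016612535111254016000000000.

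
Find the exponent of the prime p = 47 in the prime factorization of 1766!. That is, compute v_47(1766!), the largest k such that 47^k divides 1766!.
v_47(1766!) = 37

Legendre's formula: v_p(n!) = Σ_{k ≥ 1} ⌊n / p^k⌋. For p = 47, n = 1766, the terms are:
  ⌊1766/47^1⌋ = ⌊1766/47⌋ = 37
(the next term ⌊1766/47^2⌋ = 0, terminating the sum). Summing: v_47(1766!) = 37 = 37.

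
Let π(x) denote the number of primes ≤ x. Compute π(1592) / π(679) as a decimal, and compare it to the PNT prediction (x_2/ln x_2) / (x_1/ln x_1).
π(1592)/π(679) = 250/123 ≈ 2.0325;  PNT prediction ≈ 2.0736.

π(679) = 123 and π(1592) = 250, so π(1592)/π(679) ≈ 2.0325. The PNT-predicted ratio is (1592/ln(1592)) / (679/ln(679)) ≈ 2.0736. The two agree to within a few percent, as expected.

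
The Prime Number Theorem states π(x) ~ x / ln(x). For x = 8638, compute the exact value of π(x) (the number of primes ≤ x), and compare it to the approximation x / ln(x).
π(8638) = 1075;  x/ln(x) ≈ 953.01;  relative error ≈ 11.35%.

Directly count primes up to 8638: π(8638) = 1075. The PNT approximation gives 8638/ln(8638) ≈ 8638/9.06393 ≈ 953.01. Relative error (π(x) − x/ln(x)) / π(x) ≈ 11.35%; the approximation is known to undercount slightly (Li(x) is a better estimate).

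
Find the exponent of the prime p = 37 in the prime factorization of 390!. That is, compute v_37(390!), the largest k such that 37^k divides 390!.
v_37(390!) = 10

Legendre's formula: v_p(n!) = Σ_{k ≥ 1} ⌊n / p^k⌋. For p = 37, n = 390, the terms are:
  ⌊390/37^1⌋ = ⌊390/37⌋ = 10
(the next term ⌊390/37^2⌋ = 0, terminating the sum). Summing: v_37(390!) = 10 = 10.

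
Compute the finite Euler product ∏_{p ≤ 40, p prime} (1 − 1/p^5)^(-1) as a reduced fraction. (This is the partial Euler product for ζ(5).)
∏ = 132487865367718741281556988782580603348847966827605/127769623698019954360176628845208514576475652988928

The primes p ≤ 40 are [2, 3, 5, 7, 11, 13, 17, 19, 23, 29, 31, 37]. For each prime, (1 − 1/p^5)^(-1) = p^5 / (p^5 − 1). The product is (1 − 1/2^5)^(-1), (1 − 1/3^5)^(-1), (1 − 1/5^5)^(-1), (1 − 1/7^5)^(-1), (1 − 1/11^5)^(-1), (1 − 1/13^5)^(-1), (1 − 1/17^5)^(-1), (1 − 1/19^5)^(-1), (1 − 1/23^5)^(-1), (1 − 1/29^5)^(-1), (1 − 1/31^5)^(-1), (1 − 1/37^5)^(-1) = ∏ p^5 / (p^5 − 1) = 132487865367718741281556988782580603348847966827605/127769623698019954360176628845208514576475652988928.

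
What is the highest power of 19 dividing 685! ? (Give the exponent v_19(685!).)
v_19(685!) = 37

Legendre's formula: v_p(n!) = Σ_{k ≥ 1} ⌊n / p^k⌋. For p = 19, n = 685, the terms are:
  ⌊685/19^1⌋ = ⌊685/19⌋ = 36
  ⌊685/19^2⌋ = ⌊685/361⌋ = 1
(the next term ⌊685/19^3⌋ = 0, terminating the sum). Summing: v_19(685!) = 36 + 1 = 37.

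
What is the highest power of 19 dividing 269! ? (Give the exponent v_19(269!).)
v_19(269!) = 14

Legendre's formula: v_p(n!) = Σ_{k ≥ 1} ⌊n / p^k⌋. For p = 19, n = 269, the terms are:
  ⌊269/19^1⌋ = ⌊269/19⌋ = 14
(the next term ⌊269/19^2⌋ = 0, terminating the sum). Summing: v_19(269!) = 14 = 14.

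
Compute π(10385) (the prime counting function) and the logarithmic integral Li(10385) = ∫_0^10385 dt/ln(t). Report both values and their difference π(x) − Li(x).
π(10385) = 1272;  Li(10385) ≈ 1287.85;  π(x) − Li(x) ≈ -15.85.

Direct count of primes ≤ 10385 gives π(10385) = 1272. Numerical evaluation of the logarithmic integral gives Li(10385) ≈ 1287.85. The difference π(x) − Li(x) ≈ -15.85 is typically negative for small/moderate x (Li(x) overestimates), though Littlewood's theorem shows this sign changes infinitely often.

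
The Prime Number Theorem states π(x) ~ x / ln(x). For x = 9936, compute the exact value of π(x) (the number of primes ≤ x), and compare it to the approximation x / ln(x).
π(9936) = 1225;  x/ln(x) ≈ 1079.54;  relative error ≈ 11.87%.

Directly count primes up to 9936: π(9936) = 1225. The PNT approximation gives 9936/ln(9936) ≈ 9936/9.20392 ≈ 1079.54. Relative error (π(x) − x/ln(x)) / π(x) ≈ 11.87%; the approximation is known to undercount slightly (Li(x) is a better estimate).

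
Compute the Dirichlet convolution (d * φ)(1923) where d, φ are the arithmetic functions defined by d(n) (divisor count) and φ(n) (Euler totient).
(d * φ)(1923) = 2568

Divisors of 1923: [1, 3, 641, 1923]. For each d | 1923:
  d = 1: d(1) · φ(1923/1) = 1 · 1280 = 1280
  d = 3: d(3) · φ(1923/3) = 2 · 640 = 1280
  d = 641: d(641) · φ(1923/641) = 2 · 2 = 4
  d = 1923: d(1923) · φ(1923/1923) = 4 · 1 = 4
Summing: (d * φ)(1923) = 1280 + 1280 + 4 + 4 = 2568.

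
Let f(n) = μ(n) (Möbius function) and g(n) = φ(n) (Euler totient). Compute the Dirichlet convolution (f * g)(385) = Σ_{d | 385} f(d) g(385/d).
(μ * φ)(385) = 135

Divisors of 385: [1, 5, 7, 11, 35, 55, 77, 385]. For each d | 385:
  d = 1: μ(1) · φ(385/1) = 1 · 240 = 240
  d = 5: μ(5) · φ(385/5) = -1 · 60 = -60
  d = 7: μ(7) · φ(385/7) = -1 · 40 = -40
  d = 11: μ(11) · φ(385/11) = -1 · 24 = -24
  d = 35: μ(35) · φ(385/35) = 1 · 10 = 10
  d = 55: μ(55) · φ(385/55) = 1 · 6 = 6
  d = 77: μ(77) · φ(385/77) = 1 · 4 = 4
  d = 385: μ(385) · φ(385/385) = -1 · 1 = -1
Summing: (μ * φ)(385) = 240 + -60 + -40 + -24 + 10 + 6 + 4 + -1 = 135.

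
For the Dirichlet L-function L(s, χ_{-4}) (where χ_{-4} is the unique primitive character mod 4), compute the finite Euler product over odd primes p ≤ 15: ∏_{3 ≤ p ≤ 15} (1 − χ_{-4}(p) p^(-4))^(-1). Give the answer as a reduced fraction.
∏ = 12412162137375/12550936856576

The odd primes p ≤ 15 are [3, 5, 7, 11, 13]. For each, χ(p) = 1 if p ≡ 1 mod 4, χ(p) = −1 if p ≡ 3 mod 4. Taking (1 − χ(p)/p^4)^(-1) = p^4/(p^4 − χ(p)): (1 − (-1)/3^4)^(-1) · (1 − (1)/5^4)^(-1) · (1 − (-1)/7^4)^(-1) · (1 − (-1)/11^4)^(-1) · (1 − (1)/13^4)^(-1) = 12412162137375/12550936856576.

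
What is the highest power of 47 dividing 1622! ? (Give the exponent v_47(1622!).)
v_47(1622!) = 34

Legendre's formula: v_p(n!) = Σ_{k ≥ 1} ⌊n / p^k⌋. For p = 47, n = 1622, the terms are:
  ⌊1622/47^1⌋ = ⌊1622/47⌋ = 34
(the next term ⌊1622/47^2⌋ = 0, terminating the sum). Summing: v_47(1622!) = 34 = 34.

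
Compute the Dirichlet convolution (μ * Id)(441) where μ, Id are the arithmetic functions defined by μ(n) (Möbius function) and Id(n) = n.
(μ * Id)(441) = 252

Divisors of 441: [1, 3, 7, 9, 21, 49, 63, 147, 441]. For each d | 441:
  d = 1: μ(1) · Id(441/1) = 1 · 441 = 441
  d = 3: μ(3) · Id(441/3) = -1 · 147 = -147
  d = 7: μ(7) · Id(441/7) = -1 · 63 = -63
  d = 9: μ(9) · Id(441/9) = 0 · 49 = 0
  d = 21: μ(21) · Id(441/21) = 1 · 21 = 21
  d = 49: μ(49) · Id(441/49) = 0 · 9 = 0
  d = 63: μ(63) · Id(441/63) = 0 · 7 = 0
  d = 147: μ(147) · Id(441/147) = 0 · 3 = 0
  d = 441: μ(441) · Id(441/441) = 0 · 1 = 0
Summing: (μ * Id)(441) = 441 + -147 + -63 + 0 + 21 + 0 + 0 + 0 + 0 = 252.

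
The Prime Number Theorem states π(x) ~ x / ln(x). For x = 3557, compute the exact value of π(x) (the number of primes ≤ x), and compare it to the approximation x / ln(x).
π(3557) = 498;  x/ln(x) ≈ 435.02;  relative error ≈ 12.65%.

Directly count primes up to 3557: π(3557) = 498. The PNT approximation gives 3557/ln(3557) ≈ 3557/8.17667 ≈ 435.02. Relative error (π(x) − x/ln(x)) / π(x) ≈ 12.65%; the approximation is known to undercount slightly (Li(x) is a better estimate).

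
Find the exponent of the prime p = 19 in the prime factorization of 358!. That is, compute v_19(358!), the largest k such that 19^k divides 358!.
v_19(358!) = 18

Legendre's formula: v_p(n!) = Σ_{k ≥ 1} ⌊n / p^k⌋. For p = 19, n = 358, the terms are:
  ⌊358/19^1⌋ = ⌊358/19⌋ = 18
(the next term ⌊358/19^2⌋ = 0, terminating the sum). Summing: v_19(358!) = 18 = 18.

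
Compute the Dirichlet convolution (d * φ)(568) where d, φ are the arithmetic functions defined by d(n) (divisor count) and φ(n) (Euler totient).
(d * φ)(568) = 1080

Divisors of 568: [1, 2, 4, 8, 71, 142, 284, 568]. For each d | 568:
  d = 1: d(1) · φ(568/1) = 1 · 280 = 280
  d = 2: d(2) · φ(568/2) = 2 · 140 = 280
  d = 4: d(4) · φ(568/4) = 3 · 70 = 210
  d = 8: d(8) · φ(568/8) = 4 · 70 = 280
  d = 71: d(71) · φ(568/71) = 2 · 4 = 8
  d = 142: d(142) · φ(568/142) = 4 · 2 = 8
  d = 284: d(284) · φ(568/284) = 6 · 1 = 6
  d = 568: d(568) · φ(568/568) = 8 · 1 = 8
Summing: (d * φ)(568) = 280 + 280 + 210 + 280 + 8 + 8 + 6 + 8 = 1080.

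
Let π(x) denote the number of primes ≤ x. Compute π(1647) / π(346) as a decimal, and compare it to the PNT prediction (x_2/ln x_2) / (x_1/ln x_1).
π(1647)/π(346) = 259/68 ≈ 3.8088;  PNT prediction ≈ 3.7574.

π(346) = 68 and π(1647) = 259, so π(1647)/π(346) ≈ 3.8088. The PNT-predicted ratio is (1647/ln(1647)) / (346/ln(346)) ≈ 3.7574. The two agree to within a few percent, as expected.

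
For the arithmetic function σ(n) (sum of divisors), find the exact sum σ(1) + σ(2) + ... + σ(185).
Σ_{n ≤ 185} σ(n) = 28174

Compute σ(n) for each 1 ≤ n ≤ 185: σ(1) = 1, σ(2) = 3, σ(3) = 4, σ(4) = 7, σ(5) = 6, σ(6) = 12, σ(7) = 8, σ(8) = 15, σ(9) = 13, σ(10) = 18, σ(11) = 12, σ(12) = 28, σ(13) = 14, σ(14) = 24, σ(15) = 24, σ(16) = 31, σ(17) = 18, σ(18) = 39, σ(19) = 20, σ(20) = 42, σ(21) = 32, σ(22) = 36, σ(23) = 24, σ(24) = 60, σ(25) = 31, σ(26) = 42, σ(27) = 40, σ(28) = 56, σ(29) = 30, σ(30) = 72, σ(31) = 32, σ(32) = 63, σ(33) = 48, σ(34) = 54, σ(35) = 48, σ(36) = 91, σ(37) = 38, σ(38) = 60, σ(39) = 56, σ(40) = 90, σ(41) = 42, σ(42) = 96, σ(43) = 44, σ(44) = 84, σ(45) = 78, σ(46) = 72, σ(47) = 48, σ(48) = 124, σ(49) = 57, σ(50) = 93, σ(51) = 72, σ(52) = 98, σ(53) = 54, σ(54) = 120, σ(55) = 72, σ(56) = 120, σ(57) = 80, σ(58) = 90, σ(59) = 60, σ(60) = 168, σ(61) = 62, σ(62) = 96, σ(63) = 104, σ(64) = 127, σ(65) = 84, σ(66) = 144, σ(67) = 68, σ(68) = 126, σ(69) = 96, σ(70) = 144, σ(71) = 72, σ(72) = 195, σ(73) = 74, σ(74) = 114, σ(75) = 124, σ(76) = 140, σ(77) = 96, σ(78) = 168, σ(79) = 80, σ(80) = 186, σ(81) = 121, σ(82) = 126, σ(83) = 84, σ(84) = 224, σ(85) = 108, σ(86) = 132, σ(87) = 120, σ(88) = 180, σ(89) = 90, σ(90) = 234, σ(91) = 112, σ(92) = 168, σ(93) = 128, σ(94) = 144, σ(95) = 120, σ(96) = 252, σ(97) = 98, σ(98) = 171, σ(99) = 156, σ(100) = 217, σ(101) = 102, σ(102) = 216, σ(103) = 104, σ(104) = 210, σ(105) = 192, σ(106) = 162, σ(107) = 108, σ(108) = 280, σ(109) = 110, σ(110) = 216, σ(111) = 152, σ(112) = 248, σ(113) = 114, σ(114) = 240, σ(115) = 144, σ(116) = 210, σ(117) = 182, σ(118) = 180, σ(119) = 144, σ(120) = 360, σ(121) = 133, σ(122) = 186, σ(123) = 168, σ(124) = 224, σ(125) = 156, σ(126) = 312, σ(127) = 128, σ(128) = 255, σ(129) = 176, σ(130) = 252, σ(131) = 132, σ(132) = 336, σ(133) = 160, σ(134) = 204, σ(135) = 240, σ(136) = 270, σ(137) = 138, σ(138) = 288, σ(139) = 140, σ(140) = 336, σ(141) = 192, σ(142) = 216, σ(143) = 168, σ(144) = 403, σ(145) = 180, σ(146) = 222, σ(147) = 228, σ(148) = 266, σ(149) = 150, σ(150) = 372, σ(151) = 152, σ(152) = 300, σ(153) = 234, σ(154) = 288, σ(155) = 192, σ(156) = 392, σ(157) = 158, σ(158) = 240, σ(159) = 216, σ(160) = 378, σ(161) = 192, σ(162) = 363, σ(163) = 164, σ(164) = 294, σ(165) = 288, σ(166) = 252, σ(167) = 168, σ(168) = 480, σ(169) = 183, σ(170) = 324, σ(171) = 260, σ(172) = 308, σ(173) = 174, σ(174) = 360, σ(175) = 248, σ(176) = 372, σ(177) = 240, σ(178) = 270, σ(179) = 180, σ(180) = 546, σ(181) = 182, σ(182) = 336, σ(183) = 248, σ(184) = 360, σ(185) = 228. Summing all 185 values: 28174. (Average order: Σ_{n ≤ x} σ(n) ~ (π²/12) x². For x = 185, (π²/12)·185² ≈ 28148.93.)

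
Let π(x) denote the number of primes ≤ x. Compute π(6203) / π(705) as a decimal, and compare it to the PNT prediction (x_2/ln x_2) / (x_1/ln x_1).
π(6203)/π(705) = 807/126 ≈ 6.4048;  PNT prediction ≈ 6.6076.

π(705) = 126 and π(6203) = 807, so π(6203)/π(705) ≈ 6.4048. The PNT-predicted ratio is (6203/ln(6203)) / (705/ln(705)) ≈ 6.6076. The two agree to within a few percent, as expected.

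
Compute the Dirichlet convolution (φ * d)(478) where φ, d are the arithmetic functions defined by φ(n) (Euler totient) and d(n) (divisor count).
(φ * d)(478) = 720

Divisors of 478: [1, 2, 239, 478]. For each d | 478:
  d = 1: φ(1) · d(478/1) = 1 · 4 = 4
  d = 2: φ(2) · d(478/2) = 1 · 2 = 2
  d = 239: φ(239) · d(478/239) = 238 · 2 = 476
  d = 478: φ(478) · d(478/478) = 238 · 1 = 238
Summing: (φ * d)(478) = 4 + 2 + 476 + 238 = 720.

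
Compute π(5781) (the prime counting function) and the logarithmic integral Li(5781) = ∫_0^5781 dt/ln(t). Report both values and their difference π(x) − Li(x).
π(5781) = 758;  Li(5781) ≈ 775.19;  π(x) − Li(x) ≈ -17.19.

Direct count of primes ≤ 5781 gives π(5781) = 758. Numerical evaluation of the logarithmic integral gives Li(5781) ≈ 775.19. The difference π(x) − Li(x) ≈ -17.19 is typically negative for small/moderate x (Li(x) overestimates), though Littlewood's theorem shows this sign changes infinitely often.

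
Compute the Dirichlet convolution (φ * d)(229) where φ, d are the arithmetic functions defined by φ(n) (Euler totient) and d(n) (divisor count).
(φ * d)(229) = 230

Divisors of 229: [1, 229]. For each d | 229:
  d = 1: φ(1) · d(229/1) = 1 · 2 = 2
  d = 229: φ(229) · d(229/229) = 228 · 1 = 228
Summing: (φ * d)(229) = 2 + 228 = 230.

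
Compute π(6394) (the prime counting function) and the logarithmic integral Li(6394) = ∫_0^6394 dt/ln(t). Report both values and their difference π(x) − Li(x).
π(6394) = 833;  Li(6394) ≈ 845.54;  π(x) − Li(x) ≈ -12.54.

Direct count of primes ≤ 6394 gives π(6394) = 833. Numerical evaluation of the logarithmic integral gives Li(6394) ≈ 845.54. The difference π(x) − Li(x) ≈ -12.54 is typically negative for small/moderate x (Li(x) overestimates), though Littlewood's theorem shows this sign changes infinitely often.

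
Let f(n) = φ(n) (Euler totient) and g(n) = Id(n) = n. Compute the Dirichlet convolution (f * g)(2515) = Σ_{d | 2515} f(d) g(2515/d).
(φ * Id)(2515) = 9045

Divisors of 2515: [1, 5, 503, 2515]. For each d | 2515:
  d = 1: φ(1) · Id(2515/1) = 1 · 2515 = 2515
  d = 5: φ(5) · Id(2515/5) = 4 · 503 = 2012
  d = 503: φ(503) · Id(2515/503) = 502 · 5 = 2510
  d = 2515: φ(2515) · Id(2515/2515) = 2008 · 1 = 2008
Summing: (φ * Id)(2515) = 2515 + 2012 + 2510 + 2008 = 9045.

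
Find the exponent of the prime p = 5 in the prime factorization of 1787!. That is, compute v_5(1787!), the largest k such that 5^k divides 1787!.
v_5(1787!) = 444

Legendre's formula: v_p(n!) = Σ_{k ≥ 1} ⌊n / p^k⌋. For p = 5, n = 1787, the terms are:
  ⌊1787/5^1⌋ = ⌊1787/5⌋ = 357
  ⌊1787/5^2⌋ = ⌊1787/25⌋ = 71
  ⌊1787/5^3⌋ = ⌊1787/125⌋ = 14
  ⌊1787/5^4⌋ = ⌊1787/625⌋ = 2
(the next term ⌊1787/5^5⌋ = 0, terminating the sum). Summing: v_5(1787!) = 357 + 71 + 14 + 2 = 444.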